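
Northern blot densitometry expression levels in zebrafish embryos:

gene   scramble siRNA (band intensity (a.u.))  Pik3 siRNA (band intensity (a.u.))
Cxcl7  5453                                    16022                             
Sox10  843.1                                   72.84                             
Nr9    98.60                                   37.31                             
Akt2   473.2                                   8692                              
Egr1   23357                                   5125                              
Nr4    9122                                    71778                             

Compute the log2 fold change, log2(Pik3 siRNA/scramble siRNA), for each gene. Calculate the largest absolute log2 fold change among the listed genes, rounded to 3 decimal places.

log2(16022/5453) = 1.555  (Cxcl7)
log2(72.84/843.1) = -3.533  (Sox10)
log2(37.31/98.60) = -1.402  (Nr9)
log2(8692/473.2) = 4.199  (Akt2)
log2(5125/23357) = -2.188  (Egr1)
log2(71778/9122) = 2.976  (Nr4)
The largest magnitude belongs to Akt2.

4.199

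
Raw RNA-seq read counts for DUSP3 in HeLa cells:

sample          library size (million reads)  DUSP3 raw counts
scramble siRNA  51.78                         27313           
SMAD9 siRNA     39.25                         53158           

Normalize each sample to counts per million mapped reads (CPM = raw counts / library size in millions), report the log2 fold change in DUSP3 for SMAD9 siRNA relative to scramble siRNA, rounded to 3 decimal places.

1.360

CPM(scramble siRNA) = 27313 / 51.78 = 527.4817
CPM(SMAD9 siRNA) = 53158 / 39.25 = 1354.3439
Fold change = 1354.3439 / 527.4817 = 2.56757
log2(2.56757) = 1.3604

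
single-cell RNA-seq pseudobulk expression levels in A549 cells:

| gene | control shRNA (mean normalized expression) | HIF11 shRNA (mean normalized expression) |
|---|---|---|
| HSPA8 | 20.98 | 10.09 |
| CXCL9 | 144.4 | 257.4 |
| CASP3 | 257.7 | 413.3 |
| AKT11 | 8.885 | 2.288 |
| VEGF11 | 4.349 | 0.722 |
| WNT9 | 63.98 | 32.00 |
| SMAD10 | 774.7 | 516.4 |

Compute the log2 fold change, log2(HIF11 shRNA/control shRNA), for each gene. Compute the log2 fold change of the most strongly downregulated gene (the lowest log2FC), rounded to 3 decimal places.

-2.591

log2(10.09/20.98) = -1.056  (HSPA8)
log2(257.4/144.4) = 0.834  (CXCL9)
log2(413.3/257.7) = 0.681  (CASP3)
log2(2.288/8.885) = -1.957  (AKT11)
log2(0.722/4.349) = -2.591  (VEGF11)
log2(32.00/63.98) = -1.000  (WNT9)
log2(516.4/774.7) = -0.585  (SMAD10)
VEGF11 is most strongly downregulated.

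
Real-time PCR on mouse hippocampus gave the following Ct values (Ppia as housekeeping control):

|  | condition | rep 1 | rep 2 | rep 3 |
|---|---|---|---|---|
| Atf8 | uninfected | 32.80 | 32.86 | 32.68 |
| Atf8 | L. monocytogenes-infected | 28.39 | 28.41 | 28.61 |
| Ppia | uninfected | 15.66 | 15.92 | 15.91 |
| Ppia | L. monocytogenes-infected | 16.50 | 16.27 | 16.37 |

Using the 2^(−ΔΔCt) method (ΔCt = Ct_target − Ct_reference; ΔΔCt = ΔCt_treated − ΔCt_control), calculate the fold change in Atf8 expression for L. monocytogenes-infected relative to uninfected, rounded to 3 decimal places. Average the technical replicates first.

29.041

Mean Ct: Atf8 uninfected 32.780; Atf8 L. monocytogenes-infected 28.470; Ppia uninfected 15.830; Ppia L. monocytogenes-infected 16.380
ΔCt(uninfected) = 32.780 − 15.830 = 16.950
ΔCt(L. monocytogenes-infected) = 28.470 − 16.380 = 12.090
ΔΔCt = 12.090 − 16.950 = -4.860
Fold change = 2^(−(-4.860)) = 2^4.860 = 29.0406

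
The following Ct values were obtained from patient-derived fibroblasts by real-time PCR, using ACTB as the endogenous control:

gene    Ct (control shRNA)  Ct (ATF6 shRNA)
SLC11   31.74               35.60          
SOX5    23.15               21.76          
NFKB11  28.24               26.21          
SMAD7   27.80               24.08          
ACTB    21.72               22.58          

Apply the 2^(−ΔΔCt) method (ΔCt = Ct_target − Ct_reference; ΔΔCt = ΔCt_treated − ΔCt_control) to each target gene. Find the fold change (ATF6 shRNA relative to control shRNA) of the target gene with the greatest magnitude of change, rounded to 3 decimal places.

23.918

SLC11: ΔΔCt = (35.60−22.58) − (31.74−21.72) = 13.02 − 10.02 = 3.00; fold change = 2^-3.00 = 0.125
SOX5: ΔΔCt = (21.76−22.58) − (23.15−21.72) = -0.82 − 1.43 = -2.25; fold change = 2^2.25 = 4.757
NFKB11: ΔΔCt = (26.21−22.58) − (28.24−21.72) = 3.63 − 6.52 = -2.89; fold change = 2^2.89 = 7.413
SMAD7: ΔΔCt = (24.08−22.58) − (27.80−21.72) = 1.50 − 6.08 = -4.58; fold change = 2^4.58 = 23.918
SMAD7 has the largest |ΔΔCt| = 4.58.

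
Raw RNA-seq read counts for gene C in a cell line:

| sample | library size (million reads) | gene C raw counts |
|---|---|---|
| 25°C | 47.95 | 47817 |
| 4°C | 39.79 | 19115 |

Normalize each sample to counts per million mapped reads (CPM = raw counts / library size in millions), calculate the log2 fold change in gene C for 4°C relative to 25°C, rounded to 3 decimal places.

CPM(25°C) = 47817 / 47.95 = 997.2263
CPM(4°C) = 19115 / 39.79 = 480.3971
Fold change = 480.3971 / 997.2263 = 0.48173
log2(0.48173) = -1.0537

-1.054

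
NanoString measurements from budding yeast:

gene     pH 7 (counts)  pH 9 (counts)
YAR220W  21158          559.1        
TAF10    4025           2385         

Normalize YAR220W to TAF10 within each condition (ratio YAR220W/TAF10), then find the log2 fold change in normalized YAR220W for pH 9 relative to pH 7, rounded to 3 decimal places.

-4.487

YAR220W/TAF10 (pH 7) = 21158 / 4025 = 5.2566
YAR220W/TAF10 (pH 9) = 559.1 / 2385 = 0.23442
Fold change = 0.23442 / 5.2566 = 0.0446
log2(0.0446) = -4.4870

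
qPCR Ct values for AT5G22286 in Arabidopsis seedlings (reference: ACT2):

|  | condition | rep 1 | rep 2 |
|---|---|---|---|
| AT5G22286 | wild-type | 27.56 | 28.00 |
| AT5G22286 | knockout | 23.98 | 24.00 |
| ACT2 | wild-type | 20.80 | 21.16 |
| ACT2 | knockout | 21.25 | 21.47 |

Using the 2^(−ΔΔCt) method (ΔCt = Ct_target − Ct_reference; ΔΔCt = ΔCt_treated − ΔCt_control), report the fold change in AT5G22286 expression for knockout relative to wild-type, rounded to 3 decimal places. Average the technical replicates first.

Mean Ct: AT5G22286 wild-type 27.780; AT5G22286 knockout 23.990; ACT2 wild-type 20.980; ACT2 knockout 21.360
ΔCt(wild-type) = 27.780 − 20.980 = 6.800
ΔCt(knockout) = 23.990 − 21.360 = 2.630
ΔΔCt = 2.630 − 6.800 = -4.170
Fold change = 2^(−(-4.170)) = 2^4.170 = 18.0009

18.001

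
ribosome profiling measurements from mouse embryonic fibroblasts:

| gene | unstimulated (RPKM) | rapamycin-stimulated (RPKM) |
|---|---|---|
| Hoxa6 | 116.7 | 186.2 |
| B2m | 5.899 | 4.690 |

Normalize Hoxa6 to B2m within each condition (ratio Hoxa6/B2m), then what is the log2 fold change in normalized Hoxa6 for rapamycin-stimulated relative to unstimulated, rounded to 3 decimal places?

1.005

Hoxa6/B2m (unstimulated) = 116.7 / 5.899 = 19.783
Hoxa6/B2m (rapamycin-stimulated) = 186.2 / 4.690 = 39.701
Fold change = 39.701 / 19.783 = 2.0068
log2(2.0068) = 1.0049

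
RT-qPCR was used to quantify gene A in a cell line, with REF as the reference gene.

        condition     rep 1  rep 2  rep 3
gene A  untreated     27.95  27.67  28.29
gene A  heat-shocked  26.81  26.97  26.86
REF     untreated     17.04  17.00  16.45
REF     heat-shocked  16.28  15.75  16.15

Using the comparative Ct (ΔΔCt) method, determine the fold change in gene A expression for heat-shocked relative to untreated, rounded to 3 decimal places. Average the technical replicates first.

Mean Ct: gene A untreated 27.970; gene A heat-shocked 26.880; REF untreated 16.830; REF heat-shocked 16.060
ΔCt(untreated) = 27.970 − 16.830 = 11.140
ΔCt(heat-shocked) = 26.880 − 16.060 = 10.820
ΔΔCt = 10.820 − 11.140 = -0.320
Fold change = 2^(−(-0.320)) = 2^0.320 = 1.2483

1.248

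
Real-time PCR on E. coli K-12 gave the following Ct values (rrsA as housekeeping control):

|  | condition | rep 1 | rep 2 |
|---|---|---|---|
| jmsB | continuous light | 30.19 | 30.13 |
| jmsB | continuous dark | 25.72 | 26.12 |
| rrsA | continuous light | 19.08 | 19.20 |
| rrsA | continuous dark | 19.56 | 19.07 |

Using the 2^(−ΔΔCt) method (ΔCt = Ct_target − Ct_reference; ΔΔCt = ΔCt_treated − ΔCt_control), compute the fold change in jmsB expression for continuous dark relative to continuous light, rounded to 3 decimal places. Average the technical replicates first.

21.333

Mean Ct: jmsB continuous light 30.160; jmsB continuous dark 25.920; rrsA continuous light 19.140; rrsA continuous dark 19.315
ΔCt(continuous light) = 30.160 − 19.140 = 11.020
ΔCt(continuous dark) = 25.920 − 19.315 = 6.605
ΔΔCt = 6.605 − 11.020 = -4.415
Fold change = 2^(−(-4.415)) = 2^4.415 = 21.3328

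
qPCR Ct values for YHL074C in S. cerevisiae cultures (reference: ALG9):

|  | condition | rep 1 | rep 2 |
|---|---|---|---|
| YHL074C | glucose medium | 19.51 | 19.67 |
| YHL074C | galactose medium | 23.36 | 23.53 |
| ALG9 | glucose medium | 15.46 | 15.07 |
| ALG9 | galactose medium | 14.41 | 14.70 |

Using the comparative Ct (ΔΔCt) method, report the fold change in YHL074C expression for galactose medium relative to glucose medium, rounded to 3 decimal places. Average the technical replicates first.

Mean Ct: YHL074C glucose medium 19.590; YHL074C galactose medium 23.445; ALG9 glucose medium 15.265; ALG9 galactose medium 14.555
ΔCt(glucose medium) = 19.590 − 15.265 = 4.325
ΔCt(galactose medium) = 23.445 − 14.555 = 8.890
ΔΔCt = 8.890 − 4.325 = 4.565
Fold change = 2^(−4.565) = 0.0422

0.042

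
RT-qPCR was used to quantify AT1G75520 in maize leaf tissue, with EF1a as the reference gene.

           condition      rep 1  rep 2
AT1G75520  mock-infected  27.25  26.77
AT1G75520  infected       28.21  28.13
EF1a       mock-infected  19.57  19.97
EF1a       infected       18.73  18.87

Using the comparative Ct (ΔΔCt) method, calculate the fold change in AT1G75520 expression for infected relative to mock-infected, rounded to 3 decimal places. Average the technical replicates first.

Mean Ct: AT1G75520 mock-infected 27.010; AT1G75520 infected 28.170; EF1a mock-infected 19.770; EF1a infected 18.800
ΔCt(mock-infected) = 27.010 − 19.770 = 7.240
ΔCt(infected) = 28.170 − 18.800 = 9.370
ΔΔCt = 9.370 − 7.240 = 2.130
Fold change = 2^(−2.130) = 0.2285

0.228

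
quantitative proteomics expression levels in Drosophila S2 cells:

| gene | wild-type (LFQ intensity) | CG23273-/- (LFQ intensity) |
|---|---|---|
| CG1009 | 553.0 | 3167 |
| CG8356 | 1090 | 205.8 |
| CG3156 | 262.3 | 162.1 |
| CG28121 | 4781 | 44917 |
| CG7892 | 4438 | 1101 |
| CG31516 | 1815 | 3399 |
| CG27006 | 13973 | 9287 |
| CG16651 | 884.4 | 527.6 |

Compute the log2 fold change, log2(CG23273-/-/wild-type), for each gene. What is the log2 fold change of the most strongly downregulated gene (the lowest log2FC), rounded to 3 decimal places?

log2(3167/553.0) = 2.518  (CG1009)
log2(205.8/1090) = -2.405  (CG8356)
log2(162.1/262.3) = -0.694  (CG3156)
log2(44917/4781) = 3.232  (CG28121)
log2(1101/4438) = -2.011  (CG7892)
log2(3399/1815) = 0.905  (CG31516)
log2(9287/13973) = -0.589  (CG27006)
log2(527.6/884.4) = -0.745  (CG16651)
CG8356 is most strongly downregulated.

-2.405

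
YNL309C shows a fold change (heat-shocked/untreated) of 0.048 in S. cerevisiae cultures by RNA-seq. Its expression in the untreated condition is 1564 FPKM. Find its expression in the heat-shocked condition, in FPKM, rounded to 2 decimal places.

heat-shocked expression = 1564 × 0.048 = 75.07

75.07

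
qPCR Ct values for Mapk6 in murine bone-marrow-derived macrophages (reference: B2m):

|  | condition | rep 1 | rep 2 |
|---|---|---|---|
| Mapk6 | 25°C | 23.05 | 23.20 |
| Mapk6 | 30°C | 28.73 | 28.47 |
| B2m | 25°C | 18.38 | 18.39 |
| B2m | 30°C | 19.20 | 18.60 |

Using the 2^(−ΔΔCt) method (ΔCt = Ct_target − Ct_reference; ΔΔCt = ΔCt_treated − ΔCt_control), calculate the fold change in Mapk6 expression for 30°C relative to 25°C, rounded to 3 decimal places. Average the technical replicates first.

Mean Ct: Mapk6 25°C 23.125; Mapk6 30°C 28.600; B2m 25°C 18.385; B2m 30°C 18.900
ΔCt(25°C) = 23.125 − 18.385 = 4.740
ΔCt(30°C) = 28.600 − 18.900 = 9.700
ΔΔCt = 9.700 − 4.740 = 4.960
Fold change = 2^(−4.960) = 0.0321

0.032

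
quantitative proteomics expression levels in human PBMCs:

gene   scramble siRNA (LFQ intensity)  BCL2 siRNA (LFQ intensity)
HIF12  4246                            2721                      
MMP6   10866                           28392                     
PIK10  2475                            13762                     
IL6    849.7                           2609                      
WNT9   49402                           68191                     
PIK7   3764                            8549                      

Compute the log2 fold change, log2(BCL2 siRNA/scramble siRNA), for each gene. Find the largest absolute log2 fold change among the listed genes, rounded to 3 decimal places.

log2(2721/4246) = -0.642  (HIF12)
log2(28392/10866) = 1.386  (MMP6)
log2(13762/2475) = 2.475  (PIK10)
log2(2609/849.7) = 1.618  (IL6)
log2(68191/49402) = 0.465  (WNT9)
log2(8549/3764) = 1.183  (PIK7)
The largest magnitude belongs to PIK10.

2.475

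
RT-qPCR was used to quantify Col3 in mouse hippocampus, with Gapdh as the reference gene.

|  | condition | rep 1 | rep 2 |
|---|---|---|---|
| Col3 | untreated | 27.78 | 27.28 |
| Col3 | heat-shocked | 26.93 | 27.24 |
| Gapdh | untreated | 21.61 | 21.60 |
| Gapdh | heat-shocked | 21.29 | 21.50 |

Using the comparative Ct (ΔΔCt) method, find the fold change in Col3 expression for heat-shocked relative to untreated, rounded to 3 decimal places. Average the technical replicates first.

Mean Ct: Col3 untreated 27.530; Col3 heat-shocked 27.085; Gapdh untreated 21.605; Gapdh heat-shocked 21.395
ΔCt(untreated) = 27.530 − 21.605 = 5.925
ΔCt(heat-shocked) = 27.085 − 21.395 = 5.690
ΔΔCt = 5.690 − 5.925 = -0.235
Fold change = 2^(−(-0.235)) = 2^0.235 = 1.1769

1.177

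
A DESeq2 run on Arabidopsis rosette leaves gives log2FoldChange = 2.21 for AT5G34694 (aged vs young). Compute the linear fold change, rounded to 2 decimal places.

4.63

Fold change = 2^(2.21) = 4.627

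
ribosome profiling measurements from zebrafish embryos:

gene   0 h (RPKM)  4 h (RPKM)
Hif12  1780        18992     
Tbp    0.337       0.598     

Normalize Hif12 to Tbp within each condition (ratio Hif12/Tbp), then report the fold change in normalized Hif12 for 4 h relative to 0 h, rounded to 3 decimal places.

6.013

Hif12/Tbp (0 h) = 1780 / 0.337 = 5281.9
Hif12/Tbp (4 h) = 18992 / 0.598 = 31759
Fold change = 31759 / 5281.9 = 6.0128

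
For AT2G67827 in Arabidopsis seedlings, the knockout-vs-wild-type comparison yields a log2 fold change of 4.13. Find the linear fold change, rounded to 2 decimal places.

Fold change = 2^(4.13) = 17.509

17.51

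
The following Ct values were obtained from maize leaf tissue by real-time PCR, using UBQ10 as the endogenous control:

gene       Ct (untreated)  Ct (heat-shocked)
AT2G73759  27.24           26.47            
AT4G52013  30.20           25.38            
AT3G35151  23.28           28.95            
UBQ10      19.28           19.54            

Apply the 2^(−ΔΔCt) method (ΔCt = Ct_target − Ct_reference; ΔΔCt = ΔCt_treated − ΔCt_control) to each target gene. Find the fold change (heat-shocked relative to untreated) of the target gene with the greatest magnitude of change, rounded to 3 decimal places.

AT2G73759: ΔΔCt = (26.47−19.54) − (27.24−19.28) = 6.93 − 7.96 = -1.03; fold change = 2^1.03 = 2.042
AT4G52013: ΔΔCt = (25.38−19.54) − (30.20−19.28) = 5.84 − 10.92 = -5.08; fold change = 2^5.08 = 33.825
AT3G35151: ΔΔCt = (28.95−19.54) − (23.28−19.28) = 9.41 − 4.00 = 5.41; fold change = 2^-5.41 = 0.024
AT3G35151 has the largest |ΔΔCt| = 5.41.

0.024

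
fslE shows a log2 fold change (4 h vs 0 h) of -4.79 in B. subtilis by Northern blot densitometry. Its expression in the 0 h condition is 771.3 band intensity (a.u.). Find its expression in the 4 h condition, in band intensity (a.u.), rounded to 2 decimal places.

Fold change = 2^(-4.79) = 0.0361
4 h expression = 771.3 × 0.0361 = 27.88

27.88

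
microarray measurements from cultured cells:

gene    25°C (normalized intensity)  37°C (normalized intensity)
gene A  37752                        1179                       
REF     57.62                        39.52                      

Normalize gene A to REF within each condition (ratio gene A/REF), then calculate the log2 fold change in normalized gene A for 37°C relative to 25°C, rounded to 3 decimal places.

-4.457

gene A/REF (25°C) = 37752 / 57.62 = 655.19
gene A/REF (37°C) = 1179 / 39.52 = 29.833
Fold change = 29.833 / 655.19 = 0.0455
log2(0.0455) = -4.4569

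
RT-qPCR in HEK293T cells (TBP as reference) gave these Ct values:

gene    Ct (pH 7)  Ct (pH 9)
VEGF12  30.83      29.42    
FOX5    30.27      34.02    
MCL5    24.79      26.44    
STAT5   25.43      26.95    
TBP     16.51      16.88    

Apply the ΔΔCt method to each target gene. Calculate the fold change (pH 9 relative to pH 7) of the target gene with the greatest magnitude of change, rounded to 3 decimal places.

VEGF12: ΔΔCt = (29.42−16.88) − (30.83−16.51) = 12.54 − 14.32 = -1.78; fold change = 2^1.78 = 3.434
FOX5: ΔΔCt = (34.02−16.88) − (30.27−16.51) = 17.14 − 13.76 = 3.38; fold change = 2^-3.38 = 0.096
MCL5: ΔΔCt = (26.44−16.88) − (24.79−16.51) = 9.56 − 8.28 = 1.28; fold change = 2^-1.28 = 0.412
STAT5: ΔΔCt = (26.95−16.88) − (25.43−16.51) = 10.07 − 8.92 = 1.15; fold change = 2^-1.15 = 0.451
FOX5 has the largest |ΔΔCt| = 3.38.

0.096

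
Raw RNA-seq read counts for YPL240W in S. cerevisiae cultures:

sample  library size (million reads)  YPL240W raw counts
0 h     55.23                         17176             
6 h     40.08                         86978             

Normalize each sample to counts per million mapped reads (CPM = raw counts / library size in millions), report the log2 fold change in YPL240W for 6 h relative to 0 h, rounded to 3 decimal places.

CPM(0 h) = 17176 / 55.23 = 310.9904
CPM(6 h) = 86978 / 40.08 = 2170.1098
Fold change = 2170.1098 / 310.9904 = 6.97806
log2(6.97806) = 2.8028

2.803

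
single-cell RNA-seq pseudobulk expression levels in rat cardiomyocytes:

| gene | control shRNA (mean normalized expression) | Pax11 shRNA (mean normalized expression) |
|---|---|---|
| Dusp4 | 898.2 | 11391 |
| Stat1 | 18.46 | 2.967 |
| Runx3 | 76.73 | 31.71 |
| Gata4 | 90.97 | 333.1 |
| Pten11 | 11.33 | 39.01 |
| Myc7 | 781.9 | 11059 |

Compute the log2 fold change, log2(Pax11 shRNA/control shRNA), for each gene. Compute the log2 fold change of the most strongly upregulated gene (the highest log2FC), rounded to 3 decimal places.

log2(11391/898.2) = 3.665  (Dusp4)
log2(2.967/18.46) = -2.637  (Stat1)
log2(31.71/76.73) = -1.275  (Runx3)
log2(333.1/90.97) = 1.872  (Gata4)
log2(39.01/11.33) = 1.784  (Pten11)
log2(11059/781.9) = 3.822  (Myc7)
Myc7 is most strongly upregulated.

3.822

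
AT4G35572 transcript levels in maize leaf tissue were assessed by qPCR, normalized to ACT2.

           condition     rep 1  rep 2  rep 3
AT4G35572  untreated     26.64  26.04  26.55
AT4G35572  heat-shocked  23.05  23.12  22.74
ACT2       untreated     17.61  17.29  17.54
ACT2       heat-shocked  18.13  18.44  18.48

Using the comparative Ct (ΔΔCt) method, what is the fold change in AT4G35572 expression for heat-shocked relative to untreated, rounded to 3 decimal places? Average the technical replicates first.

19.835

Mean Ct: AT4G35572 untreated 26.410; AT4G35572 heat-shocked 22.970; ACT2 untreated 17.480; ACT2 heat-shocked 18.350
ΔCt(untreated) = 26.410 − 17.480 = 8.930
ΔCt(heat-shocked) = 22.970 − 18.350 = 4.620
ΔΔCt = 4.620 − 8.930 = -4.310
Fold change = 2^(−(-4.310)) = 2^4.310 = 19.8353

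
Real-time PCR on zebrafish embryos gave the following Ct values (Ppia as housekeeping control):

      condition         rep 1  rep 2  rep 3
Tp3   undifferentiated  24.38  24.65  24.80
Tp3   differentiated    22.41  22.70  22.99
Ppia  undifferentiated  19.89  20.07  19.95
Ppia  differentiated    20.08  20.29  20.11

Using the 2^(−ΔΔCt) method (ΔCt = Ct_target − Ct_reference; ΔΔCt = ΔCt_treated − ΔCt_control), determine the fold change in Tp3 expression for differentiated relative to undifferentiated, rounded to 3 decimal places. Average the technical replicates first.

Mean Ct: Tp3 undifferentiated 24.610; Tp3 differentiated 22.700; Ppia undifferentiated 19.970; Ppia differentiated 20.160
ΔCt(undifferentiated) = 24.610 − 19.970 = 4.640
ΔCt(differentiated) = 22.700 − 20.160 = 2.540
ΔΔCt = 2.540 − 4.640 = -2.100
Fold change = 2^(−(-2.100)) = 2^2.100 = 4.2871

4.287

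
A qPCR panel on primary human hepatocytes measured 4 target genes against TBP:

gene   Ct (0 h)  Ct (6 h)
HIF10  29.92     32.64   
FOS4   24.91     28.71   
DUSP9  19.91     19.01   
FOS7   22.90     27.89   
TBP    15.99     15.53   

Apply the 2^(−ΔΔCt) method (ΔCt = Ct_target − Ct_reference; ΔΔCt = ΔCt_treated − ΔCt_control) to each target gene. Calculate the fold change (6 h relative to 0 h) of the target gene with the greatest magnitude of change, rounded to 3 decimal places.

0.023

HIF10: ΔΔCt = (32.64−15.53) − (29.92−15.99) = 17.11 − 13.93 = 3.18; fold change = 2^-3.18 = 0.110
FOS4: ΔΔCt = (28.71−15.53) − (24.91−15.99) = 13.18 − 8.92 = 4.26; fold change = 2^-4.26 = 0.052
DUSP9: ΔΔCt = (19.01−15.53) − (19.91−15.99) = 3.48 − 3.92 = -0.44; fold change = 2^0.44 = 1.357
FOS7: ΔΔCt = (27.89−15.53) − (22.90−15.99) = 12.36 − 6.91 = 5.45; fold change = 2^-5.45 = 0.023
FOS7 has the largest |ΔΔCt| = 5.45.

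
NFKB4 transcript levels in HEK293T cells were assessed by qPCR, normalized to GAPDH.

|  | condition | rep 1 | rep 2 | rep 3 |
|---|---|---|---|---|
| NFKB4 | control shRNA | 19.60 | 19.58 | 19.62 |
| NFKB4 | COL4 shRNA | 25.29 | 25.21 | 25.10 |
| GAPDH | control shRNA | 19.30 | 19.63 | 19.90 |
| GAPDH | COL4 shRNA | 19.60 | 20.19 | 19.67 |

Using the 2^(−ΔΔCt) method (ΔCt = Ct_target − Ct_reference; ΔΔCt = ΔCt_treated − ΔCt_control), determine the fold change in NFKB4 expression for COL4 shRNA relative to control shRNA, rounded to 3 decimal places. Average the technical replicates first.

Mean Ct: NFKB4 control shRNA 19.600; NFKB4 COL4 shRNA 25.200; GAPDH control shRNA 19.610; GAPDH COL4 shRNA 19.820
ΔCt(control shRNA) = 19.600 − 19.610 = -0.010
ΔCt(COL4 shRNA) = 25.200 − 19.820 = 5.380
ΔΔCt = 5.380 − (-0.010) = 5.390
Fold change = 2^(−5.390) = 0.0238

0.024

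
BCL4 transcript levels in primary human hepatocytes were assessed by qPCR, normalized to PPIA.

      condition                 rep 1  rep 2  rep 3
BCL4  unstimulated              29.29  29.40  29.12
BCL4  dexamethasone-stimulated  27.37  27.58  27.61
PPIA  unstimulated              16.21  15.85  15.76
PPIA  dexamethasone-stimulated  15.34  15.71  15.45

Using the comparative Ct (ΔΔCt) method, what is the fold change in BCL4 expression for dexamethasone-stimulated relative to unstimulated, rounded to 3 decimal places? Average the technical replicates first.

Mean Ct: BCL4 unstimulated 29.270; BCL4 dexamethasone-stimulated 27.520; PPIA unstimulated 15.940; PPIA dexamethasone-stimulated 15.500
ΔCt(unstimulated) = 29.270 − 15.940 = 13.330
ΔCt(dexamethasone-stimulated) = 27.520 − 15.500 = 12.020
ΔΔCt = 12.020 − 13.330 = -1.310
Fold change = 2^(−(-1.310)) = 2^1.310 = 2.4794

2.479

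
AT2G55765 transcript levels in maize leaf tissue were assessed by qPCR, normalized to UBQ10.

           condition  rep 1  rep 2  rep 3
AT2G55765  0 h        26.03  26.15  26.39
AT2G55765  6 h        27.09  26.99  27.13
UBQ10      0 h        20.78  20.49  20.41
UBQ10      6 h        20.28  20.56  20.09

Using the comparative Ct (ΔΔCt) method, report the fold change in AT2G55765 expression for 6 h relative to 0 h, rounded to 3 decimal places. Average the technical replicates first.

0.457

Mean Ct: AT2G55765 0 h 26.190; AT2G55765 6 h 27.070; UBQ10 0 h 20.560; UBQ10 6 h 20.310
ΔCt(0 h) = 26.190 − 20.560 = 5.630
ΔCt(6 h) = 27.070 − 20.310 = 6.760
ΔΔCt = 6.760 − 5.630 = 1.130
Fold change = 2^(−1.130) = 0.4569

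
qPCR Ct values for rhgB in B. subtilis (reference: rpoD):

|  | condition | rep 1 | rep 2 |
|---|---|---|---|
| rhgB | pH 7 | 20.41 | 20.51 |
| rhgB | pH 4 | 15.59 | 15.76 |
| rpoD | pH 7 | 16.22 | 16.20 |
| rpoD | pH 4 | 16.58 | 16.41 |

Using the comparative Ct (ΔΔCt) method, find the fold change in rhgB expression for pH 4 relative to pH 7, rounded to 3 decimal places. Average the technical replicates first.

33.591

Mean Ct: rhgB pH 7 20.460; rhgB pH 4 15.675; rpoD pH 7 16.210; rpoD pH 4 16.495
ΔCt(pH 7) = 20.460 − 16.210 = 4.250
ΔCt(pH 4) = 15.675 − 16.495 = -0.820
ΔΔCt = -0.820 − 4.250 = -5.070
Fold change = 2^(−(-5.070)) = 2^5.070 = 33.5909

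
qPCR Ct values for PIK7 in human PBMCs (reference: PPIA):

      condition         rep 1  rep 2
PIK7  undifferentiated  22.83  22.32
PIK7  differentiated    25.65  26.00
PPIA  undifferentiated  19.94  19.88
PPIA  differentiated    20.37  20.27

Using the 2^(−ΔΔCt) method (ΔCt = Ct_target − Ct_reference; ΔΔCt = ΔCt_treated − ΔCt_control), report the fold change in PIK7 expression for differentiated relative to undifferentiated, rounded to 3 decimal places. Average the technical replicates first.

0.140

Mean Ct: PIK7 undifferentiated 22.575; PIK7 differentiated 25.825; PPIA undifferentiated 19.910; PPIA differentiated 20.320
ΔCt(undifferentiated) = 22.575 − 19.910 = 2.665
ΔCt(differentiated) = 25.825 − 20.320 = 5.505
ΔΔCt = 5.505 − 2.665 = 2.840
Fold change = 2^(−2.840) = 0.1397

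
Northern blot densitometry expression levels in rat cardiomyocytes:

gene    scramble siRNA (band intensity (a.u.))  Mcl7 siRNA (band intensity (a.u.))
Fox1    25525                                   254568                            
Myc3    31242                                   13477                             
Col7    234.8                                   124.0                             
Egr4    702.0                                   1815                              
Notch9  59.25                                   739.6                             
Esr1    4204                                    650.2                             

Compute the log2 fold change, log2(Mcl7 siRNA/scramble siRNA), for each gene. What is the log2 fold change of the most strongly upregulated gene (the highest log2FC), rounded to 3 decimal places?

3.642

log2(254568/25525) = 3.318  (Fox1)
log2(13477/31242) = -1.213  (Myc3)
log2(124.0/234.8) = -0.921  (Col7)
log2(1815/702.0) = 1.370  (Egr4)
log2(739.6/59.25) = 3.642  (Notch9)
log2(650.2/4204) = -2.693  (Esr1)
Notch9 is most strongly upregulated.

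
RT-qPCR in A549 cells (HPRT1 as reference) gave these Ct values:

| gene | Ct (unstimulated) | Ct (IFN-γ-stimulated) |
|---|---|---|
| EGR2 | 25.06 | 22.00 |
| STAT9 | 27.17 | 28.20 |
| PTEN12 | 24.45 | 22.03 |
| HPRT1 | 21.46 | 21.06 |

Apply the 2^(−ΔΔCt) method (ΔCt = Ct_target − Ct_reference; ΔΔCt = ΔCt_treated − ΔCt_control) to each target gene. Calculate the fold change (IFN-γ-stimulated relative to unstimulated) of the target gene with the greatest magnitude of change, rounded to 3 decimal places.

EGR2: ΔΔCt = (22.00−21.06) − (25.06−21.46) = 0.94 − 3.60 = -2.66; fold change = 2^2.66 = 6.320
STAT9: ΔΔCt = (28.20−21.06) − (27.17−21.46) = 7.14 − 5.71 = 1.43; fold change = 2^-1.43 = 0.371
PTEN12: ΔΔCt = (22.03−21.06) − (24.45−21.46) = 0.97 − 2.99 = -2.02; fold change = 2^2.02 = 4.056
EGR2 has the largest |ΔΔCt| = 2.66.

6.320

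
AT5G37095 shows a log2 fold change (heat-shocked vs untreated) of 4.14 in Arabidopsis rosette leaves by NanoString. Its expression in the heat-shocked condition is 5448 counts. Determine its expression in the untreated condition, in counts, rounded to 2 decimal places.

Fold change = 2^(4.14) = 17.6305
untreated expression = 5448 / 17.6305 = 309.01

309.01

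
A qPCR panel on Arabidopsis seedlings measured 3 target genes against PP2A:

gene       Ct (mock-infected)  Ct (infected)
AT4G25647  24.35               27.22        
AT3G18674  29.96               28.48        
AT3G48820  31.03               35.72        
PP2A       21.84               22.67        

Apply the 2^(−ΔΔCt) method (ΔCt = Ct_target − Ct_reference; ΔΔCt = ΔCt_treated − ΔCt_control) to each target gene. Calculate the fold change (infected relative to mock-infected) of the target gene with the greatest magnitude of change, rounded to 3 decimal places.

AT4G25647: ΔΔCt = (27.22−22.67) − (24.35−21.84) = 4.55 − 2.51 = 2.04; fold change = 2^-2.04 = 0.243
AT3G18674: ΔΔCt = (28.48−22.67) − (29.96−21.84) = 5.81 − 8.12 = -2.31; fold change = 2^2.31 = 4.959
AT3G48820: ΔΔCt = (35.72−22.67) − (31.03−21.84) = 13.05 − 9.19 = 3.86; fold change = 2^-3.86 = 0.069
AT3G48820 has the largest |ΔΔCt| = 3.86.

0.069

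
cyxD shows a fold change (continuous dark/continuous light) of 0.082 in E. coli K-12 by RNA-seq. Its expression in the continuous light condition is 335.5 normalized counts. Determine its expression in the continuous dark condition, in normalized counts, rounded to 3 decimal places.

27.511

continuous dark expression = 335.5 × 0.082 = 27.511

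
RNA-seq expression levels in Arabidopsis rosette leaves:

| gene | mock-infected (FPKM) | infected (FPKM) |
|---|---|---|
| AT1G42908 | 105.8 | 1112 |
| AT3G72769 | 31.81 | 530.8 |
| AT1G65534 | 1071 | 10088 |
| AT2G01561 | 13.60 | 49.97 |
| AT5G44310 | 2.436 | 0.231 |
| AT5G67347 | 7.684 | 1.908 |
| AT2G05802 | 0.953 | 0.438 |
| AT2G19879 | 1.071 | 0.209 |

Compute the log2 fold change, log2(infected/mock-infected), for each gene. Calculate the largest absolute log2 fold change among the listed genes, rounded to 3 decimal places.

4.061

log2(1112/105.8) = 3.394  (AT1G42908)
log2(530.8/31.81) = 4.061  (AT3G72769)
log2(10088/1071) = 3.236  (AT1G65534)
log2(49.97/13.60) = 1.877  (AT2G01561)
log2(0.231/2.436) = -3.399  (AT5G44310)
log2(1.908/7.684) = -2.010  (AT5G67347)
log2(0.438/0.953) = -1.122  (AT2G05802)
log2(0.209/1.071) = -2.357  (AT2G19879)
The largest magnitude belongs to AT3G72769.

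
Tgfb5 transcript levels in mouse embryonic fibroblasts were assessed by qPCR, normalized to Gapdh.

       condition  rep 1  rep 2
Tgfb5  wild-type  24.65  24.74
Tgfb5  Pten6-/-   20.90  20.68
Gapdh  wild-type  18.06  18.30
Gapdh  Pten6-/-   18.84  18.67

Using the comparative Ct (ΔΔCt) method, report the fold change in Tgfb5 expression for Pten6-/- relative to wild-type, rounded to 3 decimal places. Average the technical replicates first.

22.316

Mean Ct: Tgfb5 wild-type 24.695; Tgfb5 Pten6-/- 20.790; Gapdh wild-type 18.180; Gapdh Pten6-/- 18.755
ΔCt(wild-type) = 24.695 − 18.180 = 6.515
ΔCt(Pten6-/-) = 20.790 − 18.755 = 2.035
ΔΔCt = 2.035 − 6.515 = -4.480
Fold change = 2^(−(-4.480)) = 2^4.480 = 22.3159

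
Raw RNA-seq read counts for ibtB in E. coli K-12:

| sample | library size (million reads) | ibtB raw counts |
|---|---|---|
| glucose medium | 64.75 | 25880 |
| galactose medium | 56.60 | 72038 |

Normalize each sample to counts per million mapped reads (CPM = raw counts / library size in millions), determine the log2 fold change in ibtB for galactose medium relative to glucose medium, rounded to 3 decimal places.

CPM(glucose medium) = 25880 / 64.75 = 399.6911
CPM(galactose medium) = 72038 / 56.60 = 1272.7562
Fold change = 1272.7562 / 399.6911 = 3.18435
log2(3.18435) = 1.6710

1.671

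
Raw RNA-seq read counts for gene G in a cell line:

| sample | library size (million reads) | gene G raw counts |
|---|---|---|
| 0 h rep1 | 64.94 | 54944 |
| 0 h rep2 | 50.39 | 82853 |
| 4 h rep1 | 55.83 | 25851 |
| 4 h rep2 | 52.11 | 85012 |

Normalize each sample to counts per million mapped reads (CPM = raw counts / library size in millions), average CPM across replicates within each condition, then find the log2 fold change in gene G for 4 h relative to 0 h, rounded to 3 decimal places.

CPM(0 h rep1) = 54944 / 64.94 = 846.0733
CPM(0 h rep2) = 82853 / 50.39 = 1644.2350
CPM(4 h rep1) = 25851 / 55.83 = 463.0306
CPM(4 h rep2) = 85012 / 52.11 = 1631.3951
mean CPM(0 h) = 1245.1541; mean CPM(4 h) = 1047.2129
Fold change = 1047.2129 / 1245.1541 = 0.84103
log2(0.84103) = -0.2498

-0.250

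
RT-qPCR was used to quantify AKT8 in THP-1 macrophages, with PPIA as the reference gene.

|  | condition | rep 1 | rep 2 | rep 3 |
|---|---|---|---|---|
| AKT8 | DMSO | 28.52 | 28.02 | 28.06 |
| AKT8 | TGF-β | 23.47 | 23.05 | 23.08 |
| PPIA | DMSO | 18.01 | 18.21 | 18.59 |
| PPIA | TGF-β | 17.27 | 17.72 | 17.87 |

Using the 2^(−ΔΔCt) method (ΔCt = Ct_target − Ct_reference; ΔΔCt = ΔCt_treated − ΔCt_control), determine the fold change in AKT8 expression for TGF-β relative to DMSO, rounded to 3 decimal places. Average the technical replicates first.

Mean Ct: AKT8 DMSO 28.200; AKT8 TGF-β 23.200; PPIA DMSO 18.270; PPIA TGF-β 17.620
ΔCt(DMSO) = 28.200 − 18.270 = 9.930
ΔCt(TGF-β) = 23.200 − 17.620 = 5.580
ΔΔCt = 5.580 − 9.930 = -4.350
Fold change = 2^(−(-4.350)) = 2^4.350 = 20.3930

20.393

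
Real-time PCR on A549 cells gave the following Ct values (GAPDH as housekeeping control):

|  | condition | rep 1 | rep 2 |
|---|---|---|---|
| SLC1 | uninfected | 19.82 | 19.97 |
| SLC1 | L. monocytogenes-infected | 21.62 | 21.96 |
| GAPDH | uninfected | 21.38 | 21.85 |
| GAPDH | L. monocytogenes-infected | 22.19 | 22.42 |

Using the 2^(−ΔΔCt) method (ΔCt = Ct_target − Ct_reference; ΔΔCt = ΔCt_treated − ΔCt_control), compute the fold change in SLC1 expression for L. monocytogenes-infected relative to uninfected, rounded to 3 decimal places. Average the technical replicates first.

0.434

Mean Ct: SLC1 uninfected 19.895; SLC1 L. monocytogenes-infected 21.790; GAPDH uninfected 21.615; GAPDH L. monocytogenes-infected 22.305
ΔCt(uninfected) = 19.895 − 21.615 = -1.720
ΔCt(L. monocytogenes-infected) = 21.790 − 22.305 = -0.515
ΔΔCt = -0.515 − (-1.720) = 1.205
Fold change = 2^(−1.205) = 0.4338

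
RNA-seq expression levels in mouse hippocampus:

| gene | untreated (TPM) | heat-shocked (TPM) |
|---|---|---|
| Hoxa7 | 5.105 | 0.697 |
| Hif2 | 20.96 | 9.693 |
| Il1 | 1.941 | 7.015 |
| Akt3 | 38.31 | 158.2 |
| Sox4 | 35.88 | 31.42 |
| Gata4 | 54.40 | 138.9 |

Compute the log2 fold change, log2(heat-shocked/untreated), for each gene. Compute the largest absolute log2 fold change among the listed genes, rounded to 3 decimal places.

log2(0.697/5.105) = -2.873  (Hoxa7)
log2(9.693/20.96) = -1.113  (Hif2)
log2(7.015/1.941) = 1.854  (Il1)
log2(158.2/38.31) = 2.046  (Akt3)
log2(31.42/35.88) = -0.191  (Sox4)
log2(138.9/54.40) = 1.352  (Gata4)
The largest magnitude belongs to Hoxa7.

2.873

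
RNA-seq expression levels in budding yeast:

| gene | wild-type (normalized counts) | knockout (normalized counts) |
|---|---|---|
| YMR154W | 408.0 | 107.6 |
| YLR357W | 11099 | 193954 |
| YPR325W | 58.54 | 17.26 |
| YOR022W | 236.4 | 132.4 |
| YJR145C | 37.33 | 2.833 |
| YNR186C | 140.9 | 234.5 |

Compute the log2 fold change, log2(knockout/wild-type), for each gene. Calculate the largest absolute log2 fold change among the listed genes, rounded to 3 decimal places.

log2(107.6/408.0) = -1.923  (YMR154W)
log2(193954/11099) = 4.127  (YLR357W)
log2(17.26/58.54) = -1.762  (YPR325W)
log2(132.4/236.4) = -0.836  (YOR022W)
log2(2.833/37.33) = -3.720  (YJR145C)
log2(234.5/140.9) = 0.735  (YNR186C)
The largest magnitude belongs to YLR357W.

4.127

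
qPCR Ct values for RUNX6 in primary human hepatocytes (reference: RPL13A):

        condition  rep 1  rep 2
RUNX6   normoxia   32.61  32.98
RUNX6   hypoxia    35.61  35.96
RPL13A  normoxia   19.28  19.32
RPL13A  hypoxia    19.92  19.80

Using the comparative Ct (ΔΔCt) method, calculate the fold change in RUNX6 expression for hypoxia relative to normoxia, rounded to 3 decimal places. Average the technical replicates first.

Mean Ct: RUNX6 normoxia 32.795; RUNX6 hypoxia 35.785; RPL13A normoxia 19.300; RPL13A hypoxia 19.860
ΔCt(normoxia) = 32.795 − 19.300 = 13.495
ΔCt(hypoxia) = 35.785 − 19.860 = 15.925
ΔΔCt = 15.925 − 13.495 = 2.430
Fold change = 2^(−2.430) = 0.1856

0.186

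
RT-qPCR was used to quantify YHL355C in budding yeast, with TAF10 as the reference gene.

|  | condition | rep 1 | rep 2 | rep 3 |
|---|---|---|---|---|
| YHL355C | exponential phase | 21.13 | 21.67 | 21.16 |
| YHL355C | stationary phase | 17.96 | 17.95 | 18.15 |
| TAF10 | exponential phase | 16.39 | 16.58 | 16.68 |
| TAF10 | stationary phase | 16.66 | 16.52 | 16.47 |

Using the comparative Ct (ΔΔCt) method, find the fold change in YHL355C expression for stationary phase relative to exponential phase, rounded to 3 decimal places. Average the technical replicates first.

Mean Ct: YHL355C exponential phase 21.320; YHL355C stationary phase 18.020; TAF10 exponential phase 16.550; TAF10 stationary phase 16.550
ΔCt(exponential phase) = 21.320 − 16.550 = 4.770
ΔCt(stationary phase) = 18.020 − 16.550 = 1.470
ΔΔCt = 1.470 − 4.770 = -3.300
Fold change = 2^(−(-3.300)) = 2^3.300 = 9.8492

9.849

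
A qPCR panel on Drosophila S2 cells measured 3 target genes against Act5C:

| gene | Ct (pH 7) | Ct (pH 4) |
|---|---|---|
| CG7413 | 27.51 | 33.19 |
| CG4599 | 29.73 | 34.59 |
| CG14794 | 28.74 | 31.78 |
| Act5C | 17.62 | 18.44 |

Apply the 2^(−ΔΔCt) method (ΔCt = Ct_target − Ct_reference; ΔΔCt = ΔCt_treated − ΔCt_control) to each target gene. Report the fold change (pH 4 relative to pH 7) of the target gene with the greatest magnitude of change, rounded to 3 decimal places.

CG7413: ΔΔCt = (33.19−18.44) − (27.51−17.62) = 14.75 − 9.89 = 4.86; fold change = 2^-4.86 = 0.034
CG4599: ΔΔCt = (34.59−18.44) − (29.73−17.62) = 16.15 − 12.11 = 4.04; fold change = 2^-4.04 = 0.061
CG14794: ΔΔCt = (31.78−18.44) − (28.74−17.62) = 13.34 − 11.12 = 2.22; fold change = 2^-2.22 = 0.215
CG7413 has the largest |ΔΔCt| = 4.86.

0.034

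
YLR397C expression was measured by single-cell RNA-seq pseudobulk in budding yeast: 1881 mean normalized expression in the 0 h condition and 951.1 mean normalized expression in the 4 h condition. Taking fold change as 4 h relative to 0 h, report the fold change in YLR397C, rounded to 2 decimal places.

Fold change = 951.1 / 1881 = 0.506
YLR397C is downregulated.

0.51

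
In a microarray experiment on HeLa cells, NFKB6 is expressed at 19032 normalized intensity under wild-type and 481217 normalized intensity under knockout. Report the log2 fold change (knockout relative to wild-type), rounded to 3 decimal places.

Fold change = 481217 / 19032 = 25.2846
log2(25.2846) = 4.6602

4.660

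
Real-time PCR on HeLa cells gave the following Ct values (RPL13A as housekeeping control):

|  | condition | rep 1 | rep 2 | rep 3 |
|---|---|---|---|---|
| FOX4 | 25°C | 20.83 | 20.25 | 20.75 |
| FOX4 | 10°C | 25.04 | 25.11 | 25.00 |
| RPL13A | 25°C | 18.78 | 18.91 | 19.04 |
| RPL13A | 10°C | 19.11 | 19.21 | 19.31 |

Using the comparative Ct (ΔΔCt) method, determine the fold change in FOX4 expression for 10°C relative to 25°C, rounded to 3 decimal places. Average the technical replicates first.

Mean Ct: FOX4 25°C 20.610; FOX4 10°C 25.050; RPL13A 25°C 18.910; RPL13A 10°C 19.210
ΔCt(25°C) = 20.610 − 18.910 = 1.700
ΔCt(10°C) = 25.050 − 19.210 = 5.840
ΔΔCt = 5.840 − 1.700 = 4.140
Fold change = 2^(−4.140) = 0.0567

0.057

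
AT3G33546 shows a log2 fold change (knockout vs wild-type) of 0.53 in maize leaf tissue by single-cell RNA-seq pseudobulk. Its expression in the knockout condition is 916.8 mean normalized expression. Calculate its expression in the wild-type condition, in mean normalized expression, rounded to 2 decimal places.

634.93

Fold change = 2^(0.53) = 1.4439
wild-type expression = 916.8 / 1.4439 = 634.93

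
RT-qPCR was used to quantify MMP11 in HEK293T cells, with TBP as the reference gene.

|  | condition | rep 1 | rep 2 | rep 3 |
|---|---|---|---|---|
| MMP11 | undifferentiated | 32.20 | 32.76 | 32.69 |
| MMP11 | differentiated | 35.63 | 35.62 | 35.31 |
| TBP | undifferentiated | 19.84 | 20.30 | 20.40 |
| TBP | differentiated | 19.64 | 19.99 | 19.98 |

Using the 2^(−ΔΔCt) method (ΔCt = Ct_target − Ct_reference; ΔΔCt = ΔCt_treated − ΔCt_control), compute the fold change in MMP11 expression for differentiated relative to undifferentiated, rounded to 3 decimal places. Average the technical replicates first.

Mean Ct: MMP11 undifferentiated 32.550; MMP11 differentiated 35.520; TBP undifferentiated 20.180; TBP differentiated 19.870
ΔCt(undifferentiated) = 32.550 − 20.180 = 12.370
ΔCt(differentiated) = 35.520 − 19.870 = 15.650
ΔΔCt = 15.650 − 12.370 = 3.280
Fold change = 2^(−3.280) = 0.1029

0.103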